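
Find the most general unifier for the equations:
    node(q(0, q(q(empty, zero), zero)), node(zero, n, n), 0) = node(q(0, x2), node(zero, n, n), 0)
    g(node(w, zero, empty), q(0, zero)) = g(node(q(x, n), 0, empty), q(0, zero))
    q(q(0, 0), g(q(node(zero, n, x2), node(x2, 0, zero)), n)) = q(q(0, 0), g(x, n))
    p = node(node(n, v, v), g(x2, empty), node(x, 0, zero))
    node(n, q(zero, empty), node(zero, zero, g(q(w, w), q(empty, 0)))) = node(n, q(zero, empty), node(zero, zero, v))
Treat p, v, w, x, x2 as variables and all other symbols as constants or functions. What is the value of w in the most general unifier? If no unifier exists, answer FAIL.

FAIL

Decompose node/3: q(0, q(q(empty, zero), zero)) = q(0, x2),  node(zero, n, n) = node(zero, n, n),  0 = 0.
Decompose q/2: 0 = 0,  q(q(empty, zero), zero) = x2.
Delete trivial equation 0 = 0.
Bind x2 := q(q(empty, zero), zero); substituting into the 2 remaining equations that mention x2 gives: q(q(0, 0), g(q(node(zero, n, q(q(empty, zero), zero)), node(q(q(empty, zero), zero), 0, zero)), n)) = q(q(0, 0), g(x, n)),  p = node(node(n, v, v), g(q(q(empty, zero), zero), empty), node(x, 0, zero)).
Delete trivial equation node(zero, n, n) = node(zero, n, n).
Delete trivial equation 0 = 0.
Decompose g/2: node(w, zero, empty) = node(q(x, n), 0, empty),  q(0, zero) = q(0, zero).
Decompose node/3: w = q(x, n),  zero = 0,  empty = empty.
Bind w := q(x, n); substituting into the one remaining equation that mentions w gives: node(n, q(zero, empty), node(zero, zero, g(q(q(x, n), q(x, n)), q(empty, 0)))) = node(n, q(zero, empty), node(zero, zero, v)).
Clash: constants zero and 0 differ; no unifier exists.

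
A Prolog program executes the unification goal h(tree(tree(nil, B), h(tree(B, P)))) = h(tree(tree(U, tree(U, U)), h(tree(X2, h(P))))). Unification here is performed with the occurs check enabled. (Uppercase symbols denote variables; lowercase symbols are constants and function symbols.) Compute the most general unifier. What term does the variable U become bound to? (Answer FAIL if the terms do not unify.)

Decompose h/1: tree(tree(nil, B), h(tree(B, P))) = tree(tree(U, tree(U, U)), h(tree(X2, h(P)))).
Decompose tree/2: tree(nil, B) = tree(U, tree(U, U)),  h(tree(B, P)) = h(tree(X2, h(P))).
Decompose tree/2: nil = U,  B = tree(U, U).
Bind U := nil; substituting into the one remaining equation that mentions U gives: B = tree(nil, nil).
Bind B := tree(nil, nil); substituting into the remaining equation gives: h(tree(tree(nil, nil), P)) = h(tree(X2, h(P))).
Decompose h/1: tree(tree(nil, nil), P) = tree(X2, h(P)).
Decompose tree/2: tree(nil, nil) = X2,  P = h(P).
Bind X2 := tree(nil, nil); no other remaining equation mentions X2.
Occurs check fails: P occurs in h(P); the equation P = h(P) has no finite solution.

FAIL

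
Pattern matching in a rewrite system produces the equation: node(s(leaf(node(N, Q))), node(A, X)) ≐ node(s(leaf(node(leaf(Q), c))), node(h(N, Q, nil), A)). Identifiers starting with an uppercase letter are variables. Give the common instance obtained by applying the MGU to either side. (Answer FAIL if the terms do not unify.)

node(s(leaf(node(leaf(c), c))), node(h(leaf(c), c, nil), h(leaf(c), c, nil)))

Decompose node/2: s(leaf(node(N, Q))) ≐ s(leaf(node(leaf(Q), c))),  node(A, X) ≐ node(h(N, Q, nil), A).
Decompose s/1: leaf(node(N, Q)) ≐ leaf(node(leaf(Q), c)).
Decompose leaf/1: node(N, Q) ≐ node(leaf(Q), c).
Decompose node/2: N ≐ leaf(Q),  Q ≐ c.
Bind N := leaf(Q); substituting into the one remaining equation that mentions N gives: node(A, X) ≐ node(h(leaf(Q), Q, nil), A).
Bind Q := c; substituting into the remaining equation gives: node(A, X) ≐ node(h(leaf(c), c, nil), A). Substituting into the earlier binding gives N := leaf(c).
Decompose node/2: A ≐ h(leaf(c), c, nil),  X ≐ A.
Bind A := h(leaf(c), c, nil); substituting into the remaining equation gives: X ≐ h(leaf(c), c, nil).
Bind X := h(leaf(c), c, nil).
Applying the MGU to either side gives node(s(leaf(node(leaf(c), c))), node(h(leaf(c), c, nil), h(leaf(c), c, nil))).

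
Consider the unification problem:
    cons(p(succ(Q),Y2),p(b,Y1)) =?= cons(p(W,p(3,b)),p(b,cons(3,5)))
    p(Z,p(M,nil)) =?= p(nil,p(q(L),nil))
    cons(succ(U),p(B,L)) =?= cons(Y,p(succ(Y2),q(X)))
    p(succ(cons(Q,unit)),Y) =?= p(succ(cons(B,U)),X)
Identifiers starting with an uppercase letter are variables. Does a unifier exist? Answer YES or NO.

YES

Decompose cons/2: p(succ(Q),Y2) =?= p(W,p(3,b)),  p(b,Y1) =?= p(b,cons(3,5)).
Decompose p/2: succ(Q) =?= W,  Y2 =?= p(3,b).
Bind W := succ(Q); no other remaining equation mentions W.
Bind Y2 := p(3,b); substituting into the one remaining equation that mentions Y2 gives: cons(succ(U),p(B,L)) =?= cons(Y,p(succ(p(3,b)),q(X))).
Decompose p/2: b =?= b,  Y1 =?= cons(3,5).
Delete trivial equation b =?= b.
Bind Y1 := cons(3,5); no other remaining equation mentions Y1.
Decompose p/2: Z =?= nil,  p(M,nil) =?= p(q(L),nil).
Bind Z := nil; no other remaining equation mentions Z.
Decompose p/2: M =?= q(L),  nil =?= nil.
Bind M := q(L); no other remaining equation mentions M.
Delete trivial equation nil =?= nil.
Decompose cons/2: succ(U) =?= Y,  p(B,L) =?= p(succ(p(3,b)),q(X)).
Bind Y := succ(U); substituting into the one remaining equation that mentions Y gives: p(succ(cons(Q,unit)),succ(U)) =?= p(succ(cons(B,U)),X).
Decompose p/2: B =?= succ(p(3,b)),  L =?= q(X).
Bind B := succ(p(3,b)); substituting into the one remaining equation that mentions B gives: p(succ(cons(Q,unit)),succ(U)) =?= p(succ(cons(succ(p(3,b)),U)),X).
Bind L := q(X); no other remaining equation mentions L. Substituting into the earlier binding gives M := q(q(X)).
Decompose p/2: succ(cons(Q,unit)) =?= succ(cons(succ(p(3,b)),U)),  succ(U) =?= X.
Decompose succ/1: cons(Q,unit) =?= cons(succ(p(3,b)),U).
Decompose cons/2: Q =?= succ(p(3,b)),  unit =?= U.
Bind Q := succ(p(3,b)); no other remaining equation mentions Q. Substituting into the earlier binding gives W := succ(succ(p(3,b))).
Bind U := unit; substituting into the remaining equation gives: succ(unit) =?= X. Substituting into the earlier binding gives Y := succ(unit).
Bind X := succ(unit). Substituting into the earlier bindings gives M := q(q(succ(unit))), L := q(succ(unit)).
No equations remain and no clash or occurs-check failure arose, so a unifier exists.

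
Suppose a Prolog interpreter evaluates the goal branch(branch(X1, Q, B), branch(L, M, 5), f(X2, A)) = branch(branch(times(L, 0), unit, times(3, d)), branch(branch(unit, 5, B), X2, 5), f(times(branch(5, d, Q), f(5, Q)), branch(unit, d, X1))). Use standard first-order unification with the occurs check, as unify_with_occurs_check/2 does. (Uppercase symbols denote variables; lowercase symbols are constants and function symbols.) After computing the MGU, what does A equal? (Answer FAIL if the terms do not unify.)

Decompose branch/3: branch(X1, Q, B) = branch(times(L, 0), unit, times(3, d)),  branch(L, M, 5) = branch(branch(unit, 5, B), X2, 5),  f(X2, A) = f(times(branch(5, d, Q), f(5, Q)), branch(unit, d, X1)).
Decompose branch/3: X1 = times(L, 0),  Q = unit,  B = times(3, d).
Bind X1 := times(L, 0); substituting into the one remaining equation that mentions X1 gives: f(X2, A) = f(times(branch(5, d, Q), f(5, Q)), branch(unit, d, times(L, 0))).
Bind Q := unit; substituting into the one remaining equation that mentions Q gives: f(X2, A) = f(times(branch(5, d, unit), f(5, unit)), branch(unit, d, times(L, 0))).
Bind B := times(3, d); substituting into the one remaining equation that mentions B gives: branch(L, M, 5) = branch(branch(unit, 5, times(3, d)), X2, 5).
Decompose branch/3: L = branch(unit, 5, times(3, d)),  M = X2,  5 = 5.
Bind L := branch(unit, 5, times(3, d)); substituting into the one remaining equation that mentions L gives: f(X2, A) = f(times(branch(5, d, unit), f(5, unit)), branch(unit, d, times(branch(unit, 5, times(3, d)), 0))). Substituting into the earlier binding gives X1 := times(branch(unit, 5, times(3, d)), 0).
Bind M := X2; no other remaining equation mentions M.
Delete trivial equation 5 = 5.
Decompose f/2: X2 = times(branch(5, d, unit), f(5, unit)),  A = branch(unit, d, times(branch(unit, 5, times(3, d)), 0)).
Bind X2 := times(branch(5, d, unit), f(5, unit)); no other remaining equation mentions X2. Substituting into the earlier binding gives M := times(branch(5, d, unit), f(5, unit)).
Bind A := branch(unit, d, times(branch(unit, 5, times(3, d)), 0)).
MGU = { X1 ↦ times(branch(unit, 5, times(3, d)), 0), Q ↦ unit, B ↦ times(3, d), L ↦ branch(unit, 5, times(3, d)), M ↦ times(branch(5, d, unit), f(5, unit)), X2 ↦ times(branch(5, d, unit), f(5, unit)), A ↦ branch(unit, d, times(branch(unit, 5, times(3, d)), 0)) }, so A ↦ branch(unit, d, times(branch(unit, 5, times(3, d)), 0)).

branch(unit, d, times(branch(unit, 5, times(3, d)), 0))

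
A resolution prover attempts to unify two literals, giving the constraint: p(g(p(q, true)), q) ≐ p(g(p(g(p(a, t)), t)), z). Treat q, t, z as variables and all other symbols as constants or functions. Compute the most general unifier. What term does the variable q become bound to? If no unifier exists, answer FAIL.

g(p(a, true))

Decompose p/2: g(p(q, true)) ≐ g(p(g(p(a, t)), t)),  q ≐ z.
Decompose g/1: p(q, true) ≐ p(g(p(a, t)), t).
Decompose p/2: q ≐ g(p(a, t)),  true ≐ t.
Bind q := g(p(a, t)); substituting into the one remaining equation that mentions q gives: g(p(a, t)) ≐ z.
Bind t := true; substituting into the remaining equation gives: g(p(a, true)) ≐ z. Substituting into the earlier binding gives q := g(p(a, true)).
Bind z := g(p(a, true)).
MGU = { q := g(p(a, true)), t := true, z := g(p(a, true)) }, so q := g(p(a, true)).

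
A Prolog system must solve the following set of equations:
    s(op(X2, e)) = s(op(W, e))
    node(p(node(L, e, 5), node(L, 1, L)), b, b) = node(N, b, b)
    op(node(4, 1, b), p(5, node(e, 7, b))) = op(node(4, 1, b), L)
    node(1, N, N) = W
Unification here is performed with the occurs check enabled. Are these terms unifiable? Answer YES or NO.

Decompose s/1: op(X2, e) = op(W, e).
Decompose op/2: X2 = W,  e = e.
Bind X2 := W; no other remaining equation mentions X2.
Delete trivial equation e = e.
Decompose node/3: p(node(L, e, 5), node(L, 1, L)) = N,  b = b,  b = b.
Bind N := p(node(L, e, 5), node(L, 1, L)); substituting into the one remaining equation that mentions N gives: node(1, p(node(L, e, 5), node(L, 1, L)), p(node(L, e, 5), node(L, 1, L))) = W.
Delete trivial equation b = b.
Delete trivial equation b = b.
Decompose op/2: node(4, 1, b) = node(4, 1, b),  p(5, node(e, 7, b)) = L.
Delete trivial equation node(4, 1, b) = node(4, 1, b).
Bind L := p(5, node(e, 7, b)); substituting into the remaining equation gives: node(1, p(node(p(5, node(e, 7, b)), e, 5), node(p(5, node(e, 7, b)), 1, p(5, node(e, 7, b)))), p(node(p(5, node(e, 7, b)), e, 5), node(p(5, node(e, 7, b)), 1, p(5, node(e, 7, b))))) = W. Substituting into the earlier binding gives N := p(node(p(5, node(e, 7, b)), e, 5), node(p(5, node(e, 7, b)), 1, p(5, node(e, 7, b)))).
Bind W := node(1, p(node(p(5, node(e, 7, b)), e, 5), node(p(5, node(e, 7, b)), 1, p(5, node(e, 7, b)))), p(node(p(5, node(e, 7, b)), e, 5), node(p(5, node(e, 7, b)), 1, p(5, node(e, 7, b))))). Substituting into the earlier binding gives X2 := node(1, p(node(p(5, node(e, 7, b)), e, 5), node(p(5, node(e, 7, b)), 1, p(5, node(e, 7, b)))), p(node(p(5, node(e, 7, b)), e, 5), node(p(5, node(e, 7, b)), 1, p(5, node(e, 7, b))))).
No equations remain and no clash or occurs-check failure arose, so a unifier exists.

YES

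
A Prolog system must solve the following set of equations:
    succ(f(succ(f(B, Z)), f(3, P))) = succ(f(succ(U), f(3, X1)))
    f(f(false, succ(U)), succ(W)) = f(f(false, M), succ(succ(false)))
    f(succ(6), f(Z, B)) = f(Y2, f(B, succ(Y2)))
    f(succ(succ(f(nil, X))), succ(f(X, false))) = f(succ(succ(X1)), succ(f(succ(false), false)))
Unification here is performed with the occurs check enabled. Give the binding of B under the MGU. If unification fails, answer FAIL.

succ(succ(6))

Decompose succ/1: f(succ(f(B, Z)), f(3, P)) = f(succ(U), f(3, X1)).
Decompose f/2: succ(f(B, Z)) = succ(U),  f(3, P) = f(3, X1).
Decompose succ/1: f(B, Z) = U.
Bind U := f(B, Z); substituting into the one remaining equation that mentions U gives: f(f(false, succ(f(B, Z))), succ(W)) = f(f(false, M), succ(succ(false))).
Decompose f/2: 3 = 3,  P = X1.
Delete trivial equation 3 = 3.
Bind P := X1; no other remaining equation mentions P.
Decompose f/2: f(false, succ(f(B, Z))) = f(false, M),  succ(W) = succ(succ(false)).
Decompose f/2: false = false,  succ(f(B, Z)) = M.
Delete trivial equation false = false.
Bind M := succ(f(B, Z)); no other remaining equation mentions M.
Decompose succ/1: W = succ(false).
Bind W := succ(false); no other remaining equation mentions W.
Decompose f/2: succ(6) = Y2,  f(Z, B) = f(B, succ(Y2)).
Bind Y2 := succ(6); substituting into the one remaining equation that mentions Y2 gives: f(Z, B) = f(B, succ(succ(6))).
Decompose f/2: Z = B,  B = succ(succ(6)).
Bind Z := B; no other remaining equation mentions Z. Substituting into the earlier bindings gives U := f(B, B), M := succ(f(B, B)).
Bind B := succ(succ(6)); no other remaining equation mentions B. Substituting into the earlier bindings gives U := f(succ(succ(6)), succ(succ(6))), M := succ(f(succ(succ(6)), succ(succ(6)))), Z := succ(succ(6)).
Decompose f/2: succ(succ(f(nil, X))) = succ(succ(X1)),  succ(f(X, false)) = succ(f(succ(false), false)).
Decompose succ/1: succ(f(nil, X)) = succ(X1).
Decompose succ/1: f(nil, X) = X1.
Bind X1 := f(nil, X); no other remaining equation mentions X1. Substituting into the earlier binding gives P := f(nil, X).
Decompose succ/1: f(X, false) = f(succ(false), false).
Decompose f/2: X = succ(false),  false = false.
Bind X := succ(false); no other remaining equation mentions X. Substituting into the earlier bindings gives P := f(nil, succ(false)), X1 := f(nil, succ(false)).
Delete trivial equation false = false.
MGU = { U = f(succ(succ(6)), succ(succ(6))), P = f(nil, succ(false)), M = succ(f(succ(succ(6)), succ(succ(6)))), W = succ(false), Y2 = succ(6), Z = succ(succ(6)), B = succ(succ(6)), X1 = f(nil, succ(false)), X = succ(false) }, so B = succ(succ(6)).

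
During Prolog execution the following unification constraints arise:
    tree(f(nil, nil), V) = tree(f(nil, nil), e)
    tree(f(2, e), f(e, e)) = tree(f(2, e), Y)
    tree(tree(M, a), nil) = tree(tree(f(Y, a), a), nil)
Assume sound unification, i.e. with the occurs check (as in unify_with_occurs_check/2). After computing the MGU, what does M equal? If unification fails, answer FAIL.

Decompose tree/2: f(nil, nil) = f(nil, nil),  V = e.
Delete trivial equation f(nil, nil) = f(nil, nil).
Bind V := e; no other remaining equation mentions V.
Decompose tree/2: f(2, e) = f(2, e),  f(e, e) = Y.
Delete trivial equation f(2, e) = f(2, e).
Bind Y := f(e, e); substituting into the remaining equation gives: tree(tree(M, a), nil) = tree(tree(f(f(e, e), a), a), nil).
Decompose tree/2: tree(M, a) = tree(f(f(e, e), a), a),  nil = nil.
Decompose tree/2: M = f(f(e, e), a),  a = a.
Bind M := f(f(e, e), a); no other remaining equation mentions M.
Delete trivial equation a = a.
Delete trivial equation nil = nil.
MGU = { V = e, Y = f(e, e), M = f(f(e, e), a) }, so M = f(f(e, e), a).

f(f(e, e), a)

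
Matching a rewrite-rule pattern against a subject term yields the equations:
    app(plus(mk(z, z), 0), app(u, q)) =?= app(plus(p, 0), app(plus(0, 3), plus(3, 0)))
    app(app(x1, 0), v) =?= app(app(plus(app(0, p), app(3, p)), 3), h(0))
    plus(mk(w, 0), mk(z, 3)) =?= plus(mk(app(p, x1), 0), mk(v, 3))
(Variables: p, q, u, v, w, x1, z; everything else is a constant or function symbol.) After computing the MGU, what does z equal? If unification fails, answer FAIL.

Decompose app/2: plus(mk(z, z), 0) =?= plus(p, 0),  app(u, q) =?= app(plus(0, 3), plus(3, 0)).
Decompose plus/2: mk(z, z) =?= p,  0 =?= 0.
Bind p := mk(z, z); substituting into the 2 remaining equations that mention p gives: app(app(x1, 0), v) =?= app(app(plus(app(0, mk(z, z)), app(3, mk(z, z))), 3), h(0)),  plus(mk(w, 0), mk(z, 3)) =?= plus(mk(app(mk(z, z), x1), 0), mk(v, 3)).
Delete trivial equation 0 =?= 0.
Decompose app/2: u =?= plus(0, 3),  q =?= plus(3, 0).
Bind u := plus(0, 3); no other remaining equation mentions u.
Bind q := plus(3, 0); no other remaining equation mentions q.
Decompose app/2: app(x1, 0) =?= app(plus(app(0, mk(z, z)), app(3, mk(z, z))), 3),  v =?= h(0).
Decompose app/2: x1 =?= plus(app(0, mk(z, z)), app(3, mk(z, z))),  0 =?= 3.
Bind x1 := plus(app(0, mk(z, z)), app(3, mk(z, z))); substituting into the one remaining equation that mentions x1 gives: plus(mk(w, 0), mk(z, 3)) =?= plus(mk(app(mk(z, z), plus(app(0, mk(z, z)), app(3, mk(z, z)))), 0), mk(v, 3)).
Clash: constants 0 and 3 differ; no unifier exists.

FAIL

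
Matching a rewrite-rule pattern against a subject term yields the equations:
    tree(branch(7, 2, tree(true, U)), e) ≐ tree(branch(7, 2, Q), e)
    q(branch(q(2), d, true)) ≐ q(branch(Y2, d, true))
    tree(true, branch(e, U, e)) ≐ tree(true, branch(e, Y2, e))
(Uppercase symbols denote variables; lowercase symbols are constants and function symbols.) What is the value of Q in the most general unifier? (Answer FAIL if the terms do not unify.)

Decompose tree/2: branch(7, 2, tree(true, U)) ≐ branch(7, 2, Q),  e ≐ e.
Decompose branch/3: 7 ≐ 7,  2 ≐ 2,  tree(true, U) ≐ Q.
Delete trivial equation 7 ≐ 7.
Delete trivial equation 2 ≐ 2.
Bind Q := tree(true, U); no other remaining equation mentions Q.
Delete trivial equation e ≐ e.
Decompose q/1: branch(q(2), d, true) ≐ branch(Y2, d, true).
Decompose branch/3: q(2) ≐ Y2,  d ≐ d,  true ≐ true.
Bind Y2 := q(2); substituting into the one remaining equation that mentions Y2 gives: tree(true, branch(e, U, e)) ≐ tree(true, branch(e, q(2), e)).
Delete trivial equation d ≐ d.
Delete trivial equation true ≐ true.
Decompose tree/2: true ≐ true,  branch(e, U, e) ≐ branch(e, q(2), e).
Delete trivial equation true ≐ true.
Decompose branch/3: e ≐ e,  U ≐ q(2),  e ≐ e.
Delete trivial equation e ≐ e.
Bind U := q(2); no other remaining equation mentions U. Substituting into the earlier binding gives Q := tree(true, q(2)).
Delete trivial equation e ≐ e.
MGU = { Q ↦ tree(true, q(2)), Y2 ↦ q(2), U ↦ q(2) }, so Q ↦ tree(true, q(2)).

tree(true, q(2))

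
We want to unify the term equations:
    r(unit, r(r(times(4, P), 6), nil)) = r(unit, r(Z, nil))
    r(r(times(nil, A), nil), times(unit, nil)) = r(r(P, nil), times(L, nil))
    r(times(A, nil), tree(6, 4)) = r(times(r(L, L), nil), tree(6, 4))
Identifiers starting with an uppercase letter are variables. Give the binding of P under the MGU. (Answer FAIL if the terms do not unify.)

times(nil, r(unit, unit))

Decompose r/2: unit = unit,  r(r(times(4, P), 6), nil) = r(Z, nil).
Delete trivial equation unit = unit.
Decompose r/2: r(times(4, P), 6) = Z,  nil = nil.
Bind Z := r(times(4, P), 6); no other remaining equation mentions Z.
Delete trivial equation nil = nil.
Decompose r/2: r(times(nil, A), nil) = r(P, nil),  times(unit, nil) = times(L, nil).
Decompose r/2: times(nil, A) = P,  nil = nil.
Bind P := times(nil, A); no other remaining equation mentions P. Substituting into the earlier binding gives Z := r(times(4, times(nil, A)), 6).
Delete trivial equation nil = nil.
Decompose times/2: unit = L,  nil = nil.
Bind L := unit; substituting into the one remaining equation that mentions L gives: r(times(A, nil), tree(6, 4)) = r(times(r(unit, unit), nil), tree(6, 4)).
Delete trivial equation nil = nil.
Decompose r/2: times(A, nil) = times(r(unit, unit), nil),  tree(6, 4) = tree(6, 4).
Decompose times/2: A = r(unit, unit),  nil = nil.
Bind A := r(unit, unit); no other remaining equation mentions A. Substituting into the earlier bindings gives Z := r(times(4, times(nil, r(unit, unit))), 6), P := times(nil, r(unit, unit)).
Delete trivial equation nil = nil.
Delete trivial equation tree(6, 4) = tree(6, 4).
MGU = { Z ↦ r(times(4, times(nil, r(unit, unit))), 6), P ↦ times(nil, r(unit, unit)), L ↦ unit, A ↦ r(unit, unit) }, so P ↦ times(nil, r(unit, unit)).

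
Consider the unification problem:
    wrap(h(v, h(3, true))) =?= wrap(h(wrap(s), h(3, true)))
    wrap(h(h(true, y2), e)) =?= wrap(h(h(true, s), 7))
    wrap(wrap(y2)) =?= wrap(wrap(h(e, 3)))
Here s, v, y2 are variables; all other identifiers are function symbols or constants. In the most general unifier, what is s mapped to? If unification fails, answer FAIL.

Decompose wrap/1: h(v, h(3, true)) =?= h(wrap(s), h(3, true)).
Decompose h/2: v =?= wrap(s),  h(3, true) =?= h(3, true).
Bind v := wrap(s); no other remaining equation mentions v.
Delete trivial equation h(3, true) =?= h(3, true).
Decompose wrap/1: h(h(true, y2), e) =?= h(h(true, s), 7).
Decompose h/2: h(true, y2) =?= h(true, s),  e =?= 7.
Decompose h/2: true =?= true,  y2 =?= s.
Delete trivial equation true =?= true.
Bind y2 := s; substituting into the one remaining equation that mentions y2 gives: wrap(wrap(s)) =?= wrap(wrap(h(e, 3))).
Clash: constants e and 7 differ; no unifier exists.

FAIL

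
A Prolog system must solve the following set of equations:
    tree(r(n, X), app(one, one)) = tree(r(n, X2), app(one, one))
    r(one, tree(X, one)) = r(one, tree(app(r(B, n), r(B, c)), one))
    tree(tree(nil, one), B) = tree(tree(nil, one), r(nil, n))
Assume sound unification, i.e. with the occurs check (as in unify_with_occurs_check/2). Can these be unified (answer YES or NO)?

Decompose tree/2: r(n, X) = r(n, X2),  app(one, one) = app(one, one).
Decompose r/2: n = n,  X = X2.
Delete trivial equation n = n.
Bind X := X2; substituting into the one remaining equation that mentions X gives: r(one, tree(X2, one)) = r(one, tree(app(r(B, n), r(B, c)), one)).
Delete trivial equation app(one, one) = app(one, one).
Decompose r/2: one = one,  tree(X2, one) = tree(app(r(B, n), r(B, c)), one).
Delete trivial equation one = one.
Decompose tree/2: X2 = app(r(B, n), r(B, c)),  one = one.
Bind X2 := app(r(B, n), r(B, c)); no other remaining equation mentions X2. Substituting into the earlier binding gives X := app(r(B, n), r(B, c)).
Delete trivial equation one = one.
Decompose tree/2: tree(nil, one) = tree(nil, one),  B = r(nil, n).
Delete trivial equation tree(nil, one) = tree(nil, one).
Bind B := r(nil, n). Substituting into the earlier bindings gives X := app(r(r(nil, n), n), r(r(nil, n), c)), X2 := app(r(r(nil, n), n), r(r(nil, n), c)).
No equations remain and no clash or occurs-check failure arose, so a unifier exists.

YES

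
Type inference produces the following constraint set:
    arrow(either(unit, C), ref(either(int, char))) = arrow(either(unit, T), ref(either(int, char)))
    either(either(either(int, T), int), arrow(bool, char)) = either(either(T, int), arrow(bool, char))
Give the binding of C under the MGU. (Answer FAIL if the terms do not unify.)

FAIL

Decompose arrow/2: either(unit, C) = either(unit, T),  ref(either(int, char)) = ref(either(int, char)).
Decompose either/2: unit = unit,  C = T.
Delete trivial equation unit = unit.
Bind C := T; no other remaining equation mentions C.
Delete trivial equation ref(either(int, char)) = ref(either(int, char)).
Decompose either/2: either(either(int, T), int) = either(T, int),  arrow(bool, char) = arrow(bool, char).
Decompose either/2: either(int, T) = T,  int = int.
Occurs check fails: T occurs in either(int, T); the equation T = either(int, T) has no finite solution.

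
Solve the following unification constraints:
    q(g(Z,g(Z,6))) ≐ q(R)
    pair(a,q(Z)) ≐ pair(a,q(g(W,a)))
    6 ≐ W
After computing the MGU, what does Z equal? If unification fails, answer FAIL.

Decompose q/1: g(Z,g(Z,6)) ≐ R.
Bind R := g(Z,g(Z,6)); no other remaining equation mentions R.
Decompose pair/2: a ≐ a,  q(Z) ≐ q(g(W,a)).
Delete trivial equation a ≐ a.
Decompose q/1: Z ≐ g(W,a).
Bind Z := g(W,a); no other remaining equation mentions Z. Substituting into the earlier binding gives R := g(g(W,a),g(g(W,a),6)).
Bind W := 6. Substituting into the earlier bindings gives R := g(g(6,a),g(g(6,a),6)), Z := g(6,a).
MGU = { R := g(g(6,a),g(g(6,a),6)), Z := g(6,a), W := 6 }, so Z := g(6,a).

g(6,a)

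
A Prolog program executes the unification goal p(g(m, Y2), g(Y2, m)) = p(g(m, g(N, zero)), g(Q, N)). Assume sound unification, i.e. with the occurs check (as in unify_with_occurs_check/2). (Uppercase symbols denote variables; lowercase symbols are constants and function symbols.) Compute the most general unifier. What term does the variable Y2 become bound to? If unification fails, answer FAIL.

Decompose p/2: g(m, Y2) = g(m, g(N, zero)),  g(Y2, m) = g(Q, N).
Decompose g/2: m = m,  Y2 = g(N, zero).
Delete trivial equation m = m.
Bind Y2 := g(N, zero); substituting into the remaining equation gives: g(g(N, zero), m) = g(Q, N).
Decompose g/2: g(N, zero) = Q,  m = N.
Bind Q := g(N, zero); no other remaining equation mentions Q.
Bind N := m. Substituting into the earlier bindings gives Y2 := g(m, zero), Q := g(m, zero).
MGU = { Y2 = g(m, zero), Q = g(m, zero), N = m }, so Y2 = g(m, zero).

g(m, zero)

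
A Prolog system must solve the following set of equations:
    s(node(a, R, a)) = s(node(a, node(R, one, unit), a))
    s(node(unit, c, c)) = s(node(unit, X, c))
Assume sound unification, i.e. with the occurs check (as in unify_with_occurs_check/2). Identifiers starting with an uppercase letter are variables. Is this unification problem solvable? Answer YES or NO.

Decompose s/1: node(a, R, a) = node(a, node(R, one, unit), a).
Decompose node/3: a = a,  R = node(R, one, unit),  a = a.
Delete trivial equation a = a.
Occurs check fails: R occurs in node(R, one, unit); the equation R = node(R, one, unit) has no finite solution.

NO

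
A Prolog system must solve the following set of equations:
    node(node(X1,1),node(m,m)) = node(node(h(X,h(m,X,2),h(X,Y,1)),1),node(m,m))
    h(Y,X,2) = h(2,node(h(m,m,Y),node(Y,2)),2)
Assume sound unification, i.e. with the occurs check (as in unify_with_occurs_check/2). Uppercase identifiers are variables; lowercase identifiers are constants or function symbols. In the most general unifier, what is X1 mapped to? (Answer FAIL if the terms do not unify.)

Decompose node/2: node(X1,1) = node(h(X,h(m,X,2),h(X,Y,1)),1),  node(m,m) = node(m,m).
Decompose node/2: X1 = h(X,h(m,X,2),h(X,Y,1)),  1 = 1.
Bind X1 := h(X,h(m,X,2),h(X,Y,1)); no other remaining equation mentions X1.
Delete trivial equation 1 = 1.
Delete trivial equation node(m,m) = node(m,m).
Decompose h/3: Y = 2,  X = node(h(m,m,Y),node(Y,2)),  2 = 2.
Bind Y := 2; substituting into the one remaining equation that mentions Y gives: X = node(h(m,m,2),node(2,2)). Substituting into the earlier binding gives X1 := h(X,h(m,X,2),h(X,2,1)).
Bind X := node(h(m,m,2),node(2,2)); no other remaining equation mentions X. Substituting into the earlier binding gives X1 := h(node(h(m,m,2),node(2,2)),h(m,node(h(m,m,2),node(2,2)),2),h(node(h(m,m,2),node(2,2)),2,1)).
Delete trivial equation 2 = 2.
MGU = { X1 = h(node(h(m,m,2),node(2,2)),h(m,node(h(m,m,2),node(2,2)),2),h(node(h(m,m,2),node(2,2)),2,1)), Y = 2, X = node(h(m,m,2),node(2,2)) }, so X1 = h(node(h(m,m,2),node(2,2)),h(m,node(h(m,m,2),node(2,2)),2),h(node(h(m,m,2),node(2,2)),2,1)).

h(node(h(m,m,2),node(2,2)),h(m,node(h(m,m,2),node(2,2)),2),h(node(h(m,m,2),node(2,2)),2,1))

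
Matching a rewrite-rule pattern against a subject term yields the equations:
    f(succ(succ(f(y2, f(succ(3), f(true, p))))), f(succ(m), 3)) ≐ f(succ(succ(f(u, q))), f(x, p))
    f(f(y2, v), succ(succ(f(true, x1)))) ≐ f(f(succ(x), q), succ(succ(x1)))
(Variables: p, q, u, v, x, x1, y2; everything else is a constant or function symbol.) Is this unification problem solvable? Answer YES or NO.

NO

Decompose f/2: succ(succ(f(y2, f(succ(3), f(true, p))))) ≐ succ(succ(f(u, q))),  f(succ(m), 3) ≐ f(x, p).
Decompose succ/1: succ(f(y2, f(succ(3), f(true, p)))) ≐ succ(f(u, q)).
Decompose succ/1: f(y2, f(succ(3), f(true, p))) ≐ f(u, q).
Decompose f/2: y2 ≐ u,  f(succ(3), f(true, p)) ≐ q.
Bind y2 := u; substituting into the one remaining equation that mentions y2 gives: f(f(u, v), succ(succ(f(true, x1)))) ≐ f(f(succ(x), q), succ(succ(x1))).
Bind q := f(succ(3), f(true, p)); substituting into the one remaining equation that mentions q gives: f(f(u, v), succ(succ(f(true, x1)))) ≐ f(f(succ(x), f(succ(3), f(true, p))), succ(succ(x1))).
Decompose f/2: succ(m) ≐ x,  3 ≐ p.
Bind x := succ(m); substituting into the one remaining equation that mentions x gives: f(f(u, v), succ(succ(f(true, x1)))) ≐ f(f(succ(succ(m)), f(succ(3), f(true, p))), succ(succ(x1))).
Bind p := 3; substituting into the remaining equation gives: f(f(u, v), succ(succ(f(true, x1)))) ≐ f(f(succ(succ(m)), f(succ(3), f(true, 3))), succ(succ(x1))). Substituting into the earlier binding gives q := f(succ(3), f(true, 3)).
Decompose f/2: f(u, v) ≐ f(succ(succ(m)), f(succ(3), f(true, 3))),  succ(succ(f(true, x1))) ≐ succ(succ(x1)).
Decompose f/2: u ≐ succ(succ(m)),  v ≐ f(succ(3), f(true, 3)).
Bind u := succ(succ(m)); no other remaining equation mentions u. Substituting into the earlier binding gives y2 := succ(succ(m)).
Bind v := f(succ(3), f(true, 3)); no other remaining equation mentions v.
Decompose succ/1: succ(f(true, x1)) ≐ succ(x1).
Decompose succ/1: f(true, x1) ≐ x1.
Occurs check fails: x1 occurs in f(true, x1); the equation x1 ≐ f(true, x1) has no finite solution.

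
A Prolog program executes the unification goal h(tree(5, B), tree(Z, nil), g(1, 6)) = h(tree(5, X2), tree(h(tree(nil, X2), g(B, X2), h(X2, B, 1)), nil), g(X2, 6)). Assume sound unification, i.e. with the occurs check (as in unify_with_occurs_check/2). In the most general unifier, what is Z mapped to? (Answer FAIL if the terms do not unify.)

Decompose h/3: tree(5, B) = tree(5, X2),  tree(Z, nil) = tree(h(tree(nil, X2), g(B, X2), h(X2, B, 1)), nil),  g(1, 6) = g(X2, 6).
Decompose tree/2: 5 = 5,  B = X2.
Delete trivial equation 5 = 5.
Bind B := X2; substituting into the one remaining equation that mentions B gives: tree(Z, nil) = tree(h(tree(nil, X2), g(X2, X2), h(X2, X2, 1)), nil).
Decompose tree/2: Z = h(tree(nil, X2), g(X2, X2), h(X2, X2, 1)),  nil = nil.
Bind Z := h(tree(nil, X2), g(X2, X2), h(X2, X2, 1)); no other remaining equation mentions Z.
Delete trivial equation nil = nil.
Decompose g/2: 1 = X2,  6 = 6.
Bind X2 := 1; no other remaining equation mentions X2. Substituting into the earlier bindings gives B := 1, Z := h(tree(nil, 1), g(1, 1), h(1, 1, 1)).
Delete trivial equation 6 = 6.
MGU = { B -> 1, Z -> h(tree(nil, 1), g(1, 1), h(1, 1, 1)), X2 -> 1 }, so Z -> h(tree(nil, 1), g(1, 1), h(1, 1, 1)).

h(tree(nil, 1), g(1, 1), h(1, 1, 1))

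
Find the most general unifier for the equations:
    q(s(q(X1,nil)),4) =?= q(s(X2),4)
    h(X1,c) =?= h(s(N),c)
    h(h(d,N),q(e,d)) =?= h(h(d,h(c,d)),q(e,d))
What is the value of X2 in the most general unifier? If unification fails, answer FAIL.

q(s(h(c,d)),nil)

Decompose q/2: s(q(X1,nil)) =?= s(X2),  4 =?= 4.
Decompose s/1: q(X1,nil) =?= X2.
Bind X2 := q(X1,nil); no other remaining equation mentions X2.
Delete trivial equation 4 =?= 4.
Decompose h/2: X1 =?= s(N),  c =?= c.
Bind X1 := s(N); no other remaining equation mentions X1. Substituting into the earlier binding gives X2 := q(s(N),nil).
Delete trivial equation c =?= c.
Decompose h/2: h(d,N) =?= h(d,h(c,d)),  q(e,d) =?= q(e,d).
Decompose h/2: d =?= d,  N =?= h(c,d).
Delete trivial equation d =?= d.
Bind N := h(c,d); no other remaining equation mentions N. Substituting into the earlier bindings gives X2 := q(s(h(c,d)),nil), X1 := s(h(c,d)).
Delete trivial equation q(e,d) =?= q(e,d).
MGU = { X2 ↦ q(s(h(c,d)),nil), X1 ↦ s(h(c,d)), N ↦ h(c,d) }, so X2 ↦ q(s(h(c,d)),nil).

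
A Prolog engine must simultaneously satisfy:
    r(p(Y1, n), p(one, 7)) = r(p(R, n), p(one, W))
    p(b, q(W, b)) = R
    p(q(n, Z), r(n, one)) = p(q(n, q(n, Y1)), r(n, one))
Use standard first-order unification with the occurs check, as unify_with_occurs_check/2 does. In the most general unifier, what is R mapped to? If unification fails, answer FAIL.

Decompose r/2: p(Y1, n) = p(R, n),  p(one, 7) = p(one, W).
Decompose p/2: Y1 = R,  n = n.
Bind Y1 := R; substituting into the one remaining equation that mentions Y1 gives: p(q(n, Z), r(n, one)) = p(q(n, q(n, R)), r(n, one)).
Delete trivial equation n = n.
Decompose p/2: one = one,  7 = W.
Delete trivial equation one = one.
Bind W := 7; substituting into the one remaining equation that mentions W gives: p(b, q(7, b)) = R.
Bind R := p(b, q(7, b)); substituting into the remaining equation gives: p(q(n, Z), r(n, one)) = p(q(n, q(n, p(b, q(7, b)))), r(n, one)). Substituting into the earlier binding gives Y1 := p(b, q(7, b)).
Decompose p/2: q(n, Z) = q(n, q(n, p(b, q(7, b)))),  r(n, one) = r(n, one).
Decompose q/2: n = n,  Z = q(n, p(b, q(7, b))).
Delete trivial equation n = n.
Bind Z := q(n, p(b, q(7, b))); no other remaining equation mentions Z.
Delete trivial equation r(n, one) = r(n, one).
MGU = { Y1 = p(b, q(7, b)), W = 7, R = p(b, q(7, b)), Z = q(n, p(b, q(7, b))) }, so R = p(b, q(7, b)).

p(b, q(7, b))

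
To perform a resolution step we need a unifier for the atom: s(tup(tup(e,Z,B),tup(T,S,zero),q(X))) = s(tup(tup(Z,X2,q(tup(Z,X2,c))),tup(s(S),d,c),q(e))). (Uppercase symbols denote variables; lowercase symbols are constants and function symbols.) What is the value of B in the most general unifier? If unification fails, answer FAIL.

FAIL

Decompose s/1: tup(tup(e,Z,B),tup(T,S,zero),q(X)) = tup(tup(Z,X2,q(tup(Z,X2,c))),tup(s(S),d,c),q(e)).
Decompose tup/3: tup(e,Z,B) = tup(Z,X2,q(tup(Z,X2,c))),  tup(T,S,zero) = tup(s(S),d,c),  q(X) = q(e).
Decompose tup/3: e = Z,  Z = X2,  B = q(tup(Z,X2,c)).
Bind Z := e; substituting into the 2 remaining equations that mention Z gives: e = X2,  B = q(tup(e,X2,c)).
Bind X2 := e; substituting into the one remaining equation that mentions X2 gives: B = q(tup(e,e,c)).
Bind B := q(tup(e,e,c)); no other remaining equation mentions B.
Decompose tup/3: T = s(S),  S = d,  zero = c.
Bind T := s(S); no other remaining equation mentions T.
Bind S := d; no other remaining equation mentions S. Substituting into the earlier binding gives T := s(d).
Clash: constants zero and c differ; no unifier exists.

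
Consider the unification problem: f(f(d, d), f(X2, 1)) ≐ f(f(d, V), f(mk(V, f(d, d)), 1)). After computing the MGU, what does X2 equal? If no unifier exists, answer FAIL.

mk(d, f(d, d))

Decompose f/2: f(d, d) ≐ f(d, V),  f(X2, 1) ≐ f(mk(V, f(d, d)), 1).
Decompose f/2: d ≐ d,  d ≐ V.
Delete trivial equation d ≐ d.
Bind V := d; substituting into the remaining equation gives: f(X2, 1) ≐ f(mk(d, f(d, d)), 1).
Decompose f/2: X2 ≐ mk(d, f(d, d)),  1 ≐ 1.
Bind X2 := mk(d, f(d, d)); no other remaining equation mentions X2.
Delete trivial equation 1 ≐ 1.
MGU = { V ↦ d, X2 ↦ mk(d, f(d, d)) }, so X2 ↦ mk(d, f(d, d)).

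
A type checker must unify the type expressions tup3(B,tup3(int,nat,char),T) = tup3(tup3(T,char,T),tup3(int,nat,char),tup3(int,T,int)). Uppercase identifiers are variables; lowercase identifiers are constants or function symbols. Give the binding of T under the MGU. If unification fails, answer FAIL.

Decompose tup3/3: B = tup3(T,char,T),  tup3(int,nat,char) = tup3(int,nat,char),  T = tup3(int,T,int).
Bind B := tup3(T,char,T); no other remaining equation mentions B.
Delete trivial equation tup3(int,nat,char) = tup3(int,nat,char).
Occurs check fails: T occurs in tup3(int,T,int); the equation T = tup3(int,T,int) has no finite solution.

FAIL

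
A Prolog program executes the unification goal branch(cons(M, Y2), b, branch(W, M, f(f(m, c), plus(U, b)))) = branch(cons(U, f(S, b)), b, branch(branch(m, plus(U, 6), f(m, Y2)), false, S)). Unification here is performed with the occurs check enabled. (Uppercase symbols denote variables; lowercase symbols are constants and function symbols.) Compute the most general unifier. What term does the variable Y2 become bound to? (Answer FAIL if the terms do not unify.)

f(f(f(m, c), plus(false, b)), b)

Decompose branch/3: cons(M, Y2) = cons(U, f(S, b)),  b = b,  branch(W, M, f(f(m, c), plus(U, b))) = branch(branch(m, plus(U, 6), f(m, Y2)), false, S).
Decompose cons/2: M = U,  Y2 = f(S, b).
Bind M := U; substituting into the one remaining equation that mentions M gives: branch(W, U, f(f(m, c), plus(U, b))) = branch(branch(m, plus(U, 6), f(m, Y2)), false, S).
Bind Y2 := f(S, b); substituting into the one remaining equation that mentions Y2 gives: branch(W, U, f(f(m, c), plus(U, b))) = branch(branch(m, plus(U, 6), f(m, f(S, b))), false, S).
Delete trivial equation b = b.
Decompose branch/3: W = branch(m, plus(U, 6), f(m, f(S, b))),  U = false,  f(f(m, c), plus(U, b)) = S.
Bind W := branch(m, plus(U, 6), f(m, f(S, b))); no other remaining equation mentions W.
Bind U := false; substituting into the remaining equation gives: f(f(m, c), plus(false, b)) = S. Substituting into the earlier bindings gives M := false, W := branch(m, plus(false, 6), f(m, f(S, b))).
Bind S := f(f(m, c), plus(false, b)). Substituting into the earlier bindings gives Y2 := f(f(f(m, c), plus(false, b)), b), W := branch(m, plus(false, 6), f(m, f(f(f(m, c), plus(false, b)), b))).
MGU = { M = false, Y2 = f(f(f(m, c), plus(false, b)), b), W = branch(m, plus(false, 6), f(m, f(f(f(m, c), plus(false, b)), b))), U = false, S = f(f(m, c), plus(false, b)) }, so Y2 = f(f(f(m, c), plus(false, b)), b).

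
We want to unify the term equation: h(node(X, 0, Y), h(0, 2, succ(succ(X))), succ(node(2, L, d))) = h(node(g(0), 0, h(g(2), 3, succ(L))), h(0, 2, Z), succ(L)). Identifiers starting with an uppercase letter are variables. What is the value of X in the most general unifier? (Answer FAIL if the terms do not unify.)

FAIL

Decompose h/3: node(X, 0, Y) = node(g(0), 0, h(g(2), 3, succ(L))),  h(0, 2, succ(succ(X))) = h(0, 2, Z),  succ(node(2, L, d)) = succ(L).
Decompose node/3: X = g(0),  0 = 0,  Y = h(g(2), 3, succ(L)).
Bind X := g(0); substituting into the one remaining equation that mentions X gives: h(0, 2, succ(succ(g(0)))) = h(0, 2, Z).
Delete trivial equation 0 = 0.
Bind Y := h(g(2), 3, succ(L)); no other remaining equation mentions Y.
Decompose h/3: 0 = 0,  2 = 2,  succ(succ(g(0))) = Z.
Delete trivial equation 0 = 0.
Delete trivial equation 2 = 2.
Bind Z := succ(succ(g(0))); no other remaining equation mentions Z.
Decompose succ/1: node(2, L, d) = L.
Occurs check fails: L occurs in node(2, L, d); the equation L = node(2, L, d) has no finite solution.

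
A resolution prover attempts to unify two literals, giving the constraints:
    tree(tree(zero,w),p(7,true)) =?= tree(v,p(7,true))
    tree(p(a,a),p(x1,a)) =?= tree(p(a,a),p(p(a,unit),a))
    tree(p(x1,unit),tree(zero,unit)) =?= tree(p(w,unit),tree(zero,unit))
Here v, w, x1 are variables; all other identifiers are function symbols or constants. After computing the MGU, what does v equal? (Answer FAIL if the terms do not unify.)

tree(zero,p(a,unit))

Decompose tree/2: tree(zero,w) =?= v,  p(7,true) =?= p(7,true).
Bind v := tree(zero,w); no other remaining equation mentions v.
Delete trivial equation p(7,true) =?= p(7,true).
Decompose tree/2: p(a,a) =?= p(a,a),  p(x1,a) =?= p(p(a,unit),a).
Delete trivial equation p(a,a) =?= p(a,a).
Decompose p/2: x1 =?= p(a,unit),  a =?= a.
Bind x1 := p(a,unit); substituting into the one remaining equation that mentions x1 gives: tree(p(p(a,unit),unit),tree(zero,unit)) =?= tree(p(w,unit),tree(zero,unit)).
Delete trivial equation a =?= a.
Decompose tree/2: p(p(a,unit),unit) =?= p(w,unit),  tree(zero,unit) =?= tree(zero,unit).
Decompose p/2: p(a,unit) =?= w,  unit =?= unit.
Bind w := p(a,unit); no other remaining equation mentions w. Substituting into the earlier binding gives v := tree(zero,p(a,unit)).
Delete trivial equation unit =?= unit.
Delete trivial equation tree(zero,unit) =?= tree(zero,unit).
MGU = { v -> tree(zero,p(a,unit)), x1 -> p(a,unit), w -> p(a,unit) }, so v -> tree(zero,p(a,unit)).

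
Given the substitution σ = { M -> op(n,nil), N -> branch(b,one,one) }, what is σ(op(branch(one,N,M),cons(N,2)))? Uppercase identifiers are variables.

Replace each occurrence of M with op(n,nil).
Replace each occurrence of N with branch(b,one,one).
Result: op(branch(one,branch(b,one,one),op(n,nil)),cons(branch(b,one,one),2)).

op(branch(one,branch(b,one,one),op(n,nil)),cons(branch(b,one,one),2))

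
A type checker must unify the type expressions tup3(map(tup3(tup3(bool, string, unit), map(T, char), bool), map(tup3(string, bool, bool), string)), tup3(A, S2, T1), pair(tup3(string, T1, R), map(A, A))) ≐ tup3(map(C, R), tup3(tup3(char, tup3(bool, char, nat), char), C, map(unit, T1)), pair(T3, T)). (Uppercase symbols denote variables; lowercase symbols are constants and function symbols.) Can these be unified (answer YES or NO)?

Decompose tup3/3: map(tup3(tup3(bool, string, unit), map(T, char), bool), map(tup3(string, bool, bool), string)) ≐ map(C, R),  tup3(A, S2, T1) ≐ tup3(tup3(char, tup3(bool, char, nat), char), C, map(unit, T1)),  pair(tup3(string, T1, R), map(A, A)) ≐ pair(T3, T).
Decompose map/2: tup3(tup3(bool, string, unit), map(T, char), bool) ≐ C,  map(tup3(string, bool, bool), string) ≐ R.
Bind C := tup3(tup3(bool, string, unit), map(T, char), bool); substituting into the one remaining equation that mentions C gives: tup3(A, S2, T1) ≐ tup3(tup3(char, tup3(bool, char, nat), char), tup3(tup3(bool, string, unit), map(T, char), bool), map(unit, T1)).
Bind R := map(tup3(string, bool, bool), string); substituting into the one remaining equation that mentions R gives: pair(tup3(string, T1, map(tup3(string, bool, bool), string)), map(A, A)) ≐ pair(T3, T).
Decompose tup3/3: A ≐ tup3(char, tup3(bool, char, nat), char),  S2 ≐ tup3(tup3(bool, string, unit), map(T, char), bool),  T1 ≐ map(unit, T1).
Bind A := tup3(char, tup3(bool, char, nat), char); substituting into the one remaining equation that mentions A gives: pair(tup3(string, T1, map(tup3(string, bool, bool), string)), map(tup3(char, tup3(bool, char, nat), char), tup3(char, tup3(bool, char, nat), char))) ≐ pair(T3, T).
Bind S2 := tup3(tup3(bool, string, unit), map(T, char), bool); no other remaining equation mentions S2.
Occurs check fails: T1 occurs in map(unit, T1); the equation T1 ≐ map(unit, T1) has no finite solution.

NO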